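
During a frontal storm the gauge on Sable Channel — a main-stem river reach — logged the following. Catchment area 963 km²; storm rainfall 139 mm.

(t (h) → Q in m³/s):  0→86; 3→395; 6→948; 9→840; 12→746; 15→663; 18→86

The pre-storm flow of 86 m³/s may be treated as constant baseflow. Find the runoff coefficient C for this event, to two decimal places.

ΣQ_DR = 3162 m³/s; V = ΣQ_DR·Δt = 3.415 × 10^7 m³.
Runoff depth d = V / A = 35.46 mm.
C = d / P = 35.46 / 139 = 0.26.

C ≈ 0.26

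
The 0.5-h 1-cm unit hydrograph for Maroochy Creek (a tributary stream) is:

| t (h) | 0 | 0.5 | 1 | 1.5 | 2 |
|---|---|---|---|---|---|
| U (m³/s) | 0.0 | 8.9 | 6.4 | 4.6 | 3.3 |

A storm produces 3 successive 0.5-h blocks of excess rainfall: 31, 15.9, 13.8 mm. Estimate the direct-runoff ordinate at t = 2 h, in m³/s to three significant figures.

By discrete convolution, Q_j = Σ (P_i / 10 mm) · U_{j−i}.
At t = 2 h (j=4): Q = (31/10)·3.3 + (15.9/10)·4.6 + (13.8/10)·6.4 = 26.4 m³/s.

Q ≈ 26.4 m³/s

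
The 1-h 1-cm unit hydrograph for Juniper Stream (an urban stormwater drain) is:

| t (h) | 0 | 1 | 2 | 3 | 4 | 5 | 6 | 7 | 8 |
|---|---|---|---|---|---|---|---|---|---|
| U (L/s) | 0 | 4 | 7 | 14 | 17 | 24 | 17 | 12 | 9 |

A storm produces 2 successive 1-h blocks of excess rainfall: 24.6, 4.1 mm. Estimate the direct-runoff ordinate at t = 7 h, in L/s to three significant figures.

Q ≈ 36.5 L/s

By discrete convolution, Q_j = Σ (P_i / 10 mm) · U_{j−i}.
At t = 7 h (j=7): Q = (24.6/10)·12 + (4.1/10)·17 = 36.5 L/s.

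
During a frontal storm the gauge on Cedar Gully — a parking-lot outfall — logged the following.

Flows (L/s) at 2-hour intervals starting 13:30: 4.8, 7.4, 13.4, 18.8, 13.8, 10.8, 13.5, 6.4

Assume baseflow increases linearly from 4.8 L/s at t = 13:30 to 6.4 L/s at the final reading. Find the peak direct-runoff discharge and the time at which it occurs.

Subtracting baseflow gives direct-runoff ordinates: 0.00, 2.37, 8.14, 13.31, 8.09, 4.86, 7.33, 0.00 L/s.
The maximum is 13.31 L/s, occurring at the reading for t = 19:30.

Q_p = 13.31 L/s at t = 19:30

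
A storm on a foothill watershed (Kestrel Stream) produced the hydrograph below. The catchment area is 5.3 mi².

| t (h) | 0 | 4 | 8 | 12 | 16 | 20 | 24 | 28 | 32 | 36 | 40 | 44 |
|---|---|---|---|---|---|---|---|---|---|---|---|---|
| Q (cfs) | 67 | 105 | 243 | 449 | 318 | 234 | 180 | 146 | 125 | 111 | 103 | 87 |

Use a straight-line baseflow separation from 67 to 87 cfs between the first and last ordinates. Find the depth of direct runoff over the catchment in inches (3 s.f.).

Direct runoff: 0.00, 36.18, 172.36, 376.55, 243.73, 157.91, 102.09, 66.27, 43.45, 27.64, 17.82, 0.00 cfs; ΣQ_DR = 1244 cfs.
V = ΣQ_DR · Δt = 1244 × 14400 s = 1.791 × 10^7 ft³.
Over A = 5.3 mi², depth = V / A = 1.45 in.

d ≈ 1.45 in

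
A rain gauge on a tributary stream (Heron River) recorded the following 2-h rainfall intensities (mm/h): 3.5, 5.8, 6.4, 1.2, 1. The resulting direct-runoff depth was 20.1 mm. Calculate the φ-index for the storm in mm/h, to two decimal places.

φ ≈ 1.88 mm/h

Only the 3 blocks with intensity above φ contribute runoff: 3.5, 5.8, 6.4 mm/h.
Σ(I−φ)·Δt = d  ⇒  (3.5+5.8+6.4 − 3φ)·2 = 20.1
φ = (15.70 − 20.1/2) / 3 = 1.88 mm/h.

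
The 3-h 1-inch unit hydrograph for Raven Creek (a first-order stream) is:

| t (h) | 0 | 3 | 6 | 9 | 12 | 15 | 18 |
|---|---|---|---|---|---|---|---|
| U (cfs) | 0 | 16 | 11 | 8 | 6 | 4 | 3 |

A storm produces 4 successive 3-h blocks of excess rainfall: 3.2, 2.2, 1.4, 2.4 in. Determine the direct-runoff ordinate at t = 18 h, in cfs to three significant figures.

By discrete convolution, Q_j = Σ (P_i / 1 in) · U_{j−i}.
At t = 18 h (j=6): Q = (3.2/1)·3 + (2.2/1)·4 + (1.4/1)·6 + (2.4/1)·8 = 46.0 cfs.

Q ≈ 46.0 cfs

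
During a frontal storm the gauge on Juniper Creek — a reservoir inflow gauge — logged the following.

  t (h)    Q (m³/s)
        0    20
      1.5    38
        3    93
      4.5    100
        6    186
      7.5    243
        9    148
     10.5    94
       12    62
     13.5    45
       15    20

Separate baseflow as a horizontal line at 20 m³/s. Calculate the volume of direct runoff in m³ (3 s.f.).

Direct-runoff ordinates (Q − Q_b): 0.0, 18.0, 73.0, 80.0, 166.0, 223.0, 128.0, 74.0, 42.0, 25.0, 0.0 m³/s.
ΣQ_DR = 829.0 m³/s.
With Δt = 1.5 h = 5400 s, V = ΣQ_DR · Δt = 829.0 × 5400 = 4.48 × 10^6 m³.

V ≈ 4.48 × 10^6 m³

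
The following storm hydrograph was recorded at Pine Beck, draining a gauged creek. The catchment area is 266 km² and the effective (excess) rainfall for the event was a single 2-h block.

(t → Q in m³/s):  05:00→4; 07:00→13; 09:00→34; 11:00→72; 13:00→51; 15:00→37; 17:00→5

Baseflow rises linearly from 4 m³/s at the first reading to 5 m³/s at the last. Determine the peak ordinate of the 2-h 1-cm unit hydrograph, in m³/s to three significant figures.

Direct runoff: 0.00, 8.83, 29.67, 67.50, 46.33, 32.17, 0.00 m³/s; ΣQ_DR = 184.5 m³/s, peak = 67.50 m³/s.
Runoff depth d = ΣQ_DR·Δt / A = 184.5 × 7200 / (266 km²) = 4.994 mm.
The 1-cm UH is the DRH scaled by (10 mm)/d, so U_p = 67.50 × 10/4.994 = 135 m³/s.

U_p ≈ 135 m³/s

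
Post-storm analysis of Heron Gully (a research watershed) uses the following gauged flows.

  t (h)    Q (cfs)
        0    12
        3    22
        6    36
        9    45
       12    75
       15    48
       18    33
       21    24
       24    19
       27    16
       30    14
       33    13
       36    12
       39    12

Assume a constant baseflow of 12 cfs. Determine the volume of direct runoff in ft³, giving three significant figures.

Direct-runoff ordinates (Q − Q_b): 0.0, 10.0, 24.0, 33.0, 63.0, 36.0, 21.0, 12.0, 7.0, 4.0, 2.0, 1.0, 0.0, 0.0 cfs.
ΣQ_DR = 213.0 cfs.
With Δt = 3 h = 10800 s, V = ΣQ_DR · Δt = 213.0 × 10800 = 2.30 × 10^6 ft³.

V ≈ 2.30 × 10^6 ft³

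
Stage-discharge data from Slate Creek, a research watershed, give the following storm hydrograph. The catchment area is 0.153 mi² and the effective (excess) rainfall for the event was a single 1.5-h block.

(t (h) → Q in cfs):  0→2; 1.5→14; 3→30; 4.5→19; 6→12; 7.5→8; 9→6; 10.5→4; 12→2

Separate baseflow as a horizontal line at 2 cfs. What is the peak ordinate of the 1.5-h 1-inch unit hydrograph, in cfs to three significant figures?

Direct runoff: 0.0, 12.0, 28.0, 17.0, 10.0, 6.0, 4.0, 2.0, 0.0 cfs; ΣQ_DR = 79.00 cfs, peak = 28.0 cfs.
Runoff depth d = ΣQ_DR·Δt / A = 79.00 × 5400 / (0.153 mi²) = 1.200 in.
The 1-inch UH is the DRH scaled by (1 in)/d, so U_p = 28.0 × 1/1.200 = 23.3 cfs.

U_p ≈ 23.3 cfs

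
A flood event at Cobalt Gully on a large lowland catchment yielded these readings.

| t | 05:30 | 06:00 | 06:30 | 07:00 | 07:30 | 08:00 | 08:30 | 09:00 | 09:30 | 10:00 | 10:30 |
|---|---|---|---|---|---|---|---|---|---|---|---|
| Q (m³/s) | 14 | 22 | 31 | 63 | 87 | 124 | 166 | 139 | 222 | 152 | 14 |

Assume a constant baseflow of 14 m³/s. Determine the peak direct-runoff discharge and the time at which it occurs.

Q_p = 208.0 m³/s at t = 09:30

Subtracting baseflow gives direct-runoff ordinates: 0.0, 8.0, 17.0, 49.0, 73.0, 110.0, 152.0, 125.0, 208.0, 138.0, 0.0 m³/s.
The maximum is 208.0 m³/s, occurring at the reading for t = 09:30.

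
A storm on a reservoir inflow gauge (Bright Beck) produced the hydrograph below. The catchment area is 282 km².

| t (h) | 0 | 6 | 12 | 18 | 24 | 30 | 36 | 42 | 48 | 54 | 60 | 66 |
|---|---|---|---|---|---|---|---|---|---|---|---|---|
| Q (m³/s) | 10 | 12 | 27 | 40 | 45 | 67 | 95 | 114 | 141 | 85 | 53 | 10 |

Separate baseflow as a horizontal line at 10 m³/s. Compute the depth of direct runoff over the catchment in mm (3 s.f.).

Direct runoff: 0.0, 2.0, 17.0, 30.0, 35.0, 57.0, 85.0, 104.0, 131.0, 75.0, 43.0, 0.0 m³/s; ΣQ_DR = 579.0 m³/s.
V = ΣQ_DR · Δt = 579.0 × 21600 s = 1.251 × 10^7 m³.
Over A = 282 km², depth = V / A = 44.3 mm.

d ≈ 44.3 mm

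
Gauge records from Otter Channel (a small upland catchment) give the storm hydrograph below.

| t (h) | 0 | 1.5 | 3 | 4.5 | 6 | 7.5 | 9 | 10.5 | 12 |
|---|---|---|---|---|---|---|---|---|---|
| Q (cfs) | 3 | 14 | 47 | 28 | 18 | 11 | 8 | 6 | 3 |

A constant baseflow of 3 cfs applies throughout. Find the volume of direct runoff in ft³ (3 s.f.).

V ≈ 5.99 × 10^5 ft³

Direct-runoff ordinates (Q − Q_b): 0.0, 11.0, 44.0, 25.0, 15.0, 8.0, 5.0, 3.0, 0.0 cfs.
ΣQ_DR = 111.0 cfs.
With Δt = 1.5 h = 5400 s, V = ΣQ_DR · Δt = 111.0 × 5400 = 5.99 × 10^5 ft³.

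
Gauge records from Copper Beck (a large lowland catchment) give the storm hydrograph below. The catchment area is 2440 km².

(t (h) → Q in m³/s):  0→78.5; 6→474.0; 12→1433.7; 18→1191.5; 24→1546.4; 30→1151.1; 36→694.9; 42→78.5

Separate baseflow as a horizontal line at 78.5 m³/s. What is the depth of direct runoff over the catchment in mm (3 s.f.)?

Direct runoff: 0.0, 395.5, 1355.2, 1113.0, 1467.9, 1072.6, 616.4, 0.0 m³/s; ΣQ_DR = 6021 m³/s.
V = ΣQ_DR · Δt = 6021 × 21600 s = 1.300 × 10^8 m³.
Over A = 2440 km², depth = V / A = 53.3 mm.

d ≈ 53.3 mm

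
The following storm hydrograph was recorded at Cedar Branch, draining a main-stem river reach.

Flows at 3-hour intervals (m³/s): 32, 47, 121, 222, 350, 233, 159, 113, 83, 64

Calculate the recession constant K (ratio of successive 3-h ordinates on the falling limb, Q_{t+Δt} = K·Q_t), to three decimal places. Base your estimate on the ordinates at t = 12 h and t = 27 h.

Using the recession-limb readings at t = 12 h and t = 27 h: Q falls from 350 to 64 m³/s over 5 intervals.
K = (Q₂/Q₁)^(1/5) = (64/350)^(1/5) = 0.712.

K ≈ 0.712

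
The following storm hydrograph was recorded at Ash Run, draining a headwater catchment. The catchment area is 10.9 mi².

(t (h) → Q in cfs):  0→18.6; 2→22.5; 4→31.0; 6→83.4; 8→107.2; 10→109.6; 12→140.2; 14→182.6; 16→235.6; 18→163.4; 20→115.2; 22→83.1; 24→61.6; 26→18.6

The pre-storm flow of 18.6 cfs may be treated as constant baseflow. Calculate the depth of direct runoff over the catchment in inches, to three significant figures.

Direct runoff: 0.0, 3.9, 12.4, 64.8, 88.6, 91.0, 121.6, 164.0, 217.0, 144.8, 96.6, 64.5, 43.0, 0.0 cfs; ΣQ_DR = 1112 cfs.
V = ΣQ_DR · Δt = 1112 × 7200 s = 8.008 × 10^6 ft³.
Over A = 10.9 mi², depth = V / A = 0.316 in.

d ≈ 0.316 in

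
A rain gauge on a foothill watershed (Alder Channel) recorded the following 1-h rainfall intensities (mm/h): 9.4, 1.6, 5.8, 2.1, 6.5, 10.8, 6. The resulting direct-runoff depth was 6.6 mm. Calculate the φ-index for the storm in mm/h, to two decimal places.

φ ≈ 6.80 mm/h

Only the 2 blocks with intensity above φ contribute runoff: 9.4, 10.8 mm/h.
Σ(I−φ)·Δt = d  ⇒  (9.4+10.8 − 2φ)·1 = 6.6
φ = (20.20 − 6.6/1) / 2 = 6.80 mm/h.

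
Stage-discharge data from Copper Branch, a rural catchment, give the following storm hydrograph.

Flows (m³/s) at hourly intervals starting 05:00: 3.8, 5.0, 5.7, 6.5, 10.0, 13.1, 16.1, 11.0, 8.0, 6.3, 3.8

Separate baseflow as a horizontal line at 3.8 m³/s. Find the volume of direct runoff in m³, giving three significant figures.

Direct-runoff ordinates (Q − Q_b): 0.0, 1.2, 1.9, 2.7, 6.2, 9.3, 12.3, 7.2, 4.2, 2.5, 0.0 m³/s.
ΣQ_DR = 47.50 m³/s.
With Δt = 1 h = 3600 s, V = ΣQ_DR · Δt = 47.50 × 3600 = 1.71 × 10^5 m³.

V ≈ 1.71 × 10^5 m³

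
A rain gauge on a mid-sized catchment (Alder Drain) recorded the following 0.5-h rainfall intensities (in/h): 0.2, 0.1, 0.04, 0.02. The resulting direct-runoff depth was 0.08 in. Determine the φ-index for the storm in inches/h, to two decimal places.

Only the 2 blocks with intensity above φ contribute runoff: 0.2, 0.1 in/h.
Σ(I−φ)·Δt = d  ⇒  (0.2+0.1 − 2φ)·0.5 = 0.08
φ = (0.3000 − 0.08/0.5) / 2 = 0.07 in/h.

φ ≈ 0.07 in/h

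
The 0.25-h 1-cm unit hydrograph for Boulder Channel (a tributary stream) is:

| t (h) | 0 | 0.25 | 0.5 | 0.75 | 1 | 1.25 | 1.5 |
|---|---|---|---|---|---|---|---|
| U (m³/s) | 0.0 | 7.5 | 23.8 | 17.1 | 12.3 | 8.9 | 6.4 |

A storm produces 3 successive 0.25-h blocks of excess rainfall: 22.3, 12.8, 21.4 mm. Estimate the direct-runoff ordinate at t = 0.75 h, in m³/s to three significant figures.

By discrete convolution, Q_j = Σ (P_i / 10 mm) · U_{j−i}.
At t = 0.75 h (j=3): Q = (22.3/10)·17.1 + (12.8/10)·23.8 + (21.4/10)·7.5 = 84.6 m³/s.

Q ≈ 84.6 m³/s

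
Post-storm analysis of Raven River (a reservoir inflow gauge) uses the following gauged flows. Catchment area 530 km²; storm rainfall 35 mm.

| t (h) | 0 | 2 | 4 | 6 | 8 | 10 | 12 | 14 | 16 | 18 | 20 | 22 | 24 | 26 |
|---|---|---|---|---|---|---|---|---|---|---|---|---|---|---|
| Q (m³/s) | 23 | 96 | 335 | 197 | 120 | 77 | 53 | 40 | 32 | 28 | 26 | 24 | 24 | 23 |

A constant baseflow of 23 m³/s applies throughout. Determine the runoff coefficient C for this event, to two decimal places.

C ≈ 0.30

ΣQ_DR = 776.0 m³/s; V = ΣQ_DR·Δt = 5.587 × 10^6 m³.
Runoff depth d = V / A = 10.54 mm.
C = d / P = 10.54 / 35 = 0.30.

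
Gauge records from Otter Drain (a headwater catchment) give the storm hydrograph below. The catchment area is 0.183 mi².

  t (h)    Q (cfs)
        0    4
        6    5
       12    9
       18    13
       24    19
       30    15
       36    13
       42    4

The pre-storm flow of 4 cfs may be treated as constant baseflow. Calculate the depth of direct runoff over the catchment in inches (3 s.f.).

d ≈ 2.54 in

Direct runoff: 0.0, 1.0, 5.0, 9.0, 15.0, 11.0, 9.0, 0.0 cfs; ΣQ_DR = 50.00 cfs.
V = ΣQ_DR · Δt = 50.00 × 21600 s = 1.080 × 10^6 ft³.
Over A = 0.183 mi², depth = V / A = 2.54 in.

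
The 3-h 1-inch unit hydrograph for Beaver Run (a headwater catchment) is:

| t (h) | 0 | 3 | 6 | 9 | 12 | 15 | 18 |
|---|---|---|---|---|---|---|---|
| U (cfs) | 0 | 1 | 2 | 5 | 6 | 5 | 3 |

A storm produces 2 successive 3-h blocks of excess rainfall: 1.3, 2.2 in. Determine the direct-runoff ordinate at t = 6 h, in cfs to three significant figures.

By discrete convolution, Q_j = Σ (P_i / 1 in) · U_{j−i}.
At t = 6 h (j=2): Q = (1.3/1)·2 + (2.2/1)·1 = 4.80 cfs.

Q ≈ 4.80 cfs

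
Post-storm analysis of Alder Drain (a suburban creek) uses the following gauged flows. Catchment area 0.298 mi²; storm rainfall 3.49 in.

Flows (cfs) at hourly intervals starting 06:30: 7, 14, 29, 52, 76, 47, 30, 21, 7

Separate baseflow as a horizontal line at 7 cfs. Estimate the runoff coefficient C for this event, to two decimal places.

ΣQ_DR = 220.0 cfs; V = ΣQ_DR·Δt = 7.920 × 10^5 ft³.
Runoff depth d = V / A = 1.144 in.
C = d / P = 1.144 / 3.49 = 0.33.

C ≈ 0.33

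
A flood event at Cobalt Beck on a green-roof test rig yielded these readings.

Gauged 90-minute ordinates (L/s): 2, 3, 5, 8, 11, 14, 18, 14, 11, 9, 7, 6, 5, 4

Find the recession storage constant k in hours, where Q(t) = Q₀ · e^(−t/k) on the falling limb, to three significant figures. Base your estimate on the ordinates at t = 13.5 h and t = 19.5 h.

k ≈ 7.40 h

On the falling limb, Q drops from 9 to 4 L/s between t = 13.5 h and t = 19.5 h (Δt = 6 h).
k = −Δt / ln(Q₂/Q₁) = −6 / ln(4/9) = 7.40 h.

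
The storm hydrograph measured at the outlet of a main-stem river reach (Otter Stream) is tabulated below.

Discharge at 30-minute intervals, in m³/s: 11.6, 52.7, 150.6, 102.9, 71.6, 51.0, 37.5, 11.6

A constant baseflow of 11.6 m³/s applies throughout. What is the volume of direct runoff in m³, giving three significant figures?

V ≈ 7.14 × 10^5 m³

Direct-runoff ordinates (Q − Q_b): 0.0, 41.1, 139.0, 91.3, 60.0, 39.4, 25.9, 0.0 m³/s.
ΣQ_DR = 396.7 m³/s.
With Δt = 0.5 h = 1800 s, V = ΣQ_DR · Δt = 396.7 × 1800 = 7.14 × 10^5 m³.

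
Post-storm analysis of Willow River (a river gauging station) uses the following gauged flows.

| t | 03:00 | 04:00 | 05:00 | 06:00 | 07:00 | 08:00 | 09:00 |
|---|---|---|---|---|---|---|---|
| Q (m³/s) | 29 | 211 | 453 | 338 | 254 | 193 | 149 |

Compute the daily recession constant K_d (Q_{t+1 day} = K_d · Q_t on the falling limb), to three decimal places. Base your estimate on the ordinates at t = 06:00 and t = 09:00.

Between t = 06:00 and t = 09:00 the flow falls from 338 to 149 m³/s over 3×1 h = 3 h.
Per-interval ratio K = (149/338)^(1/3) = 0.7611; K_d = K^(24/1) = 0.001.

K_d ≈ 0.001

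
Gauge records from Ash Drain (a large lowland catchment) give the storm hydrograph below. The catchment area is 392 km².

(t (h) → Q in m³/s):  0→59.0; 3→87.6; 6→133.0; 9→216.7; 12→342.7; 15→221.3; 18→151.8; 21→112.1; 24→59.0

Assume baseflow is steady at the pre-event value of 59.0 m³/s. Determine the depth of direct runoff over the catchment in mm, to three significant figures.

d ≈ 23.5 mm

Direct runoff: 0.0, 28.6, 74.0, 157.7, 283.7, 162.3, 92.8, 53.1, 0.0 m³/s; ΣQ_DR = 852.2 m³/s.
V = ΣQ_DR · Δt = 852.2 × 10800 s = 9.204 × 10^6 m³.
Over A = 392 km², depth = V / A = 23.5 mm.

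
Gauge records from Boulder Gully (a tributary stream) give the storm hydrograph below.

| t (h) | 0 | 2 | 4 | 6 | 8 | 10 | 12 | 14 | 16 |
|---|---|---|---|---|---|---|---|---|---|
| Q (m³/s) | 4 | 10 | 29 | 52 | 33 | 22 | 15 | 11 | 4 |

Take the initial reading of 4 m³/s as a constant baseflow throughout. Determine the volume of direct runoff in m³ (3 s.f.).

Direct-runoff ordinates (Q − Q_b): 0.0, 6.0, 25.0, 48.0, 29.0, 18.0, 11.0, 7.0, 0.0 m³/s.
ΣQ_DR = 144.0 m³/s.
With Δt = 2 h = 7200 s, V = ΣQ_DR · Δt = 144.0 × 7200 = 1.04 × 10^6 m³.

V ≈ 1.04 × 10^6 m³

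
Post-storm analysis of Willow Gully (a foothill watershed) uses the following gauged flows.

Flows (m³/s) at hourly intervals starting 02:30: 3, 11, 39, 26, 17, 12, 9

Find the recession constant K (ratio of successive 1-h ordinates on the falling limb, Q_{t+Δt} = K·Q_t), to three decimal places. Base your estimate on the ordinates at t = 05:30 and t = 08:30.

K ≈ 0.702

Using the recession-limb readings at t = 05:30 and t = 08:30: Q falls from 26 to 9 m³/s over 3 intervals.
K = (Q₂/Q₁)^(1/3) = (9/26)^(1/3) = 0.702.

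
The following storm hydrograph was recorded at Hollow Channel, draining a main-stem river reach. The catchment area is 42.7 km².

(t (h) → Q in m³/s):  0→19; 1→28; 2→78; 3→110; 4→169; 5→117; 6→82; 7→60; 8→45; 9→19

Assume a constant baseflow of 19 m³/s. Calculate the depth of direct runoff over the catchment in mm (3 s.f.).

d ≈ 45.3 mm

Direct runoff: 0.0, 9.0, 59.0, 91.0, 150.0, 98.0, 63.0, 41.0, 26.0, 0.0 m³/s; ΣQ_DR = 537.0 m³/s.
V = ΣQ_DR · Δt = 537.0 × 3600 s = 1.933 × 10^6 m³.
Over A = 42.7 km², depth = V / A = 45.3 mm.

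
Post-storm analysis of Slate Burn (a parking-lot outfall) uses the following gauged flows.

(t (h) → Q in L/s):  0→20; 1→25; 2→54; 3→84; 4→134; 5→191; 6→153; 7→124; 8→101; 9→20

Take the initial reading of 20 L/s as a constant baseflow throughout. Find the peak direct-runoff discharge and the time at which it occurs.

Subtracting baseflow gives direct-runoff ordinates: 0.0, 5.0, 34.0, 64.0, 114.0, 171.0, 133.0, 104.0, 81.0, 0.0 L/s.
The maximum is 171.0 L/s, occurring at the reading for t = 5 h.

Q_p = 171.0 L/s at t = 5 h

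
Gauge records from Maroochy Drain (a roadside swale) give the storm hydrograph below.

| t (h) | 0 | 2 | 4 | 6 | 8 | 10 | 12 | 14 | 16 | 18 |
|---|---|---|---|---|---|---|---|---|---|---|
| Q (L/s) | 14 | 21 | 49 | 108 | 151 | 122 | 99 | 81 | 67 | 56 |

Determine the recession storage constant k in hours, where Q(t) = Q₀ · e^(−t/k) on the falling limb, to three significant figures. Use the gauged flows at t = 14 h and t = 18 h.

On the falling limb, Q drops from 81 to 56 L/s between t = 14 h and t = 18 h (Δt = 4 h).
k = −Δt / ln(Q₂/Q₁) = −4 / ln(56/81) = 10.8 h.

k ≈ 10.8 h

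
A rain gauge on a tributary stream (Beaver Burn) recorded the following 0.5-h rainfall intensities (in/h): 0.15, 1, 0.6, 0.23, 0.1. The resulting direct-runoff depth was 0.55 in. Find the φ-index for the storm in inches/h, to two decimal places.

φ ≈ 0.25 in/h

Only the 2 blocks with intensity above φ contribute runoff: 1, 0.6 in/h.
Σ(I−φ)·Δt = d  ⇒  (1+0.6 − 2φ)·0.5 = 0.55
φ = (1.600 − 0.55/0.5) / 2 = 0.25 in/h.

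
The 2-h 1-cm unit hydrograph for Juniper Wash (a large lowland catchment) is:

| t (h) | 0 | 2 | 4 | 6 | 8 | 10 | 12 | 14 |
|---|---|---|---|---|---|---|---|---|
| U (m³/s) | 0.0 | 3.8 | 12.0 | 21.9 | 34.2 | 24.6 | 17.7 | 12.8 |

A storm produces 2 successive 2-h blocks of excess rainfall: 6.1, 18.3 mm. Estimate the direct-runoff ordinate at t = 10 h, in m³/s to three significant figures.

Q ≈ 77.6 m³/s

By discrete convolution, Q_j = Σ (P_i / 10 mm) · U_{j−i}.
At t = 10 h (j=5): Q = (6.1/10)·24.6 + (18.3/10)·34.2 = 77.6 m³/s.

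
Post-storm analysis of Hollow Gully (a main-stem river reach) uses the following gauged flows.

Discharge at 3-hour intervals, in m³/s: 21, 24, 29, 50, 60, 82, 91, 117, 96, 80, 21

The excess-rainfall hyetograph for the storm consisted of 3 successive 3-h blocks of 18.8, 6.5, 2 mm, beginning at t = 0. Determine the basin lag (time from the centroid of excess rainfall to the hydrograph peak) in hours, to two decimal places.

Centroid of excess rainfall: t_c = Σ P_i·t̄_i / ΣP_i = 2.6538 h (block centres at 1.5, 4.5, 7.5 h).
Hydrograph peak occurs at t = 21 h, so basin lag t_L = 21 − 2.6538 = 18.35 h.

t_L ≈ 18.35 h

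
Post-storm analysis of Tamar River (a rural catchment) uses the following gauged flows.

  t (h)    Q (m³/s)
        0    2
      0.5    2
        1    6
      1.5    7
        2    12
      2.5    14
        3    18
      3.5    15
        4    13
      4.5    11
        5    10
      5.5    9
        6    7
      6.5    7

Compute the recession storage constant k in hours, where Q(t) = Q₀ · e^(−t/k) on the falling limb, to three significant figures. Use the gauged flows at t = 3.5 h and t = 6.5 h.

On the falling limb, Q drops from 15 to 7 m³/s between t = 3.5 h and t = 6.5 h (Δt = 3 h).
k = −Δt / ln(Q₂/Q₁) = −3 / ln(7/15) = 3.94 h.

k ≈ 3.94 h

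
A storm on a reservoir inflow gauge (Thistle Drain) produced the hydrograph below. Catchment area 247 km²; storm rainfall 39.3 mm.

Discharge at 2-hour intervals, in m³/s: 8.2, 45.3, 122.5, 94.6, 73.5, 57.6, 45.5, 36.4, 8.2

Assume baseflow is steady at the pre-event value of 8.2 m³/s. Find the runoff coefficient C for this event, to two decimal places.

ΣQ_DR = 418.0 m³/s; V = ΣQ_DR·Δt = 3.010 × 10^6 m³.
Runoff depth d = V / A = 12.18 mm.
C = d / P = 12.18 / 39.3 = 0.31.

C ≈ 0.31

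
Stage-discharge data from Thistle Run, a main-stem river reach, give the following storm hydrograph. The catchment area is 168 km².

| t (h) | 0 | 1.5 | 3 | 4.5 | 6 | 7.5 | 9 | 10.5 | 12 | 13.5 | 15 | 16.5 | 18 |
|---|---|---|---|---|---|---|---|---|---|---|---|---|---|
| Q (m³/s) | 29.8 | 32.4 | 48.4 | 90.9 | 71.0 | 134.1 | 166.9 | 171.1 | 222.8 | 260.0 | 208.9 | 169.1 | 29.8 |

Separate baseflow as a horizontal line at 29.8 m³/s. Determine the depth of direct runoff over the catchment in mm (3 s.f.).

Direct runoff: 0.0, 2.6, 18.6, 61.1, 41.2, 104.3, 137.1, 141.3, 193.0, 230.2, 179.1, 139.3, 0.0 m³/s; ΣQ_DR = 1248 m³/s.
V = ΣQ_DR · Δt = 1248 × 5400 s = 6.738 × 10^6 m³.
Over A = 168 km², depth = V / A = 40.1 mm.

d ≈ 40.1 mm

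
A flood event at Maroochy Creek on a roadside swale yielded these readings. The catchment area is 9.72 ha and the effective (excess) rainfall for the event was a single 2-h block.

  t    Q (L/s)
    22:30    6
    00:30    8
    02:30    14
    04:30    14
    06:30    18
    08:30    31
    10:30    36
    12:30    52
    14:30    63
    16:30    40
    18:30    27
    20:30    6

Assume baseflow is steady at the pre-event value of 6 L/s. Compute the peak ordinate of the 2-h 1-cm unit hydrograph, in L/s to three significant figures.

U_p ≈ 31.7 L/s

Direct runoff: 0.0, 2.0, 8.0, 8.0, 12.0, 25.0, 30.0, 46.0, 57.0, 34.0, 21.0, 0.0 L/s; ΣQ_DR = 243.0 L/s, peak = 57.0 L/s.
Runoff depth d = ΣQ_DR·Δt / A = 243.0 × 7200 / (9.72 ha) = 18.00 mm.
The 1-cm UH is the DRH scaled by (10 mm)/d, so U_p = 57.0 × 10/18.00 = 31.7 L/s.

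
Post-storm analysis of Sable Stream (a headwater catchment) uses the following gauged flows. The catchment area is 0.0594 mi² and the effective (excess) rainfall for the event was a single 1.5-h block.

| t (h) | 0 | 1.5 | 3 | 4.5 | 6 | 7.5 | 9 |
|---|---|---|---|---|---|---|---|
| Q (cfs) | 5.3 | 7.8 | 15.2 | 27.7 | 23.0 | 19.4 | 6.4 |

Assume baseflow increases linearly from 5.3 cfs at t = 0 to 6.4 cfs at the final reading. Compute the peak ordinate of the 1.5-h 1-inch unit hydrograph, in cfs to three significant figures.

U_p ≈ 8.75 cfs

Direct runoff: 0.00, 2.32, 9.53, 21.85, 16.97, 13.18, 0.00 cfs; ΣQ_DR = 63.85 cfs, peak = 21.85 cfs.
Runoff depth d = ΣQ_DR·Δt / A = 63.85 × 5400 / (0.0594 mi²) = 2.499 in.
The 1-inch UH is the DRH scaled by (1 in)/d, so U_p = 21.85 × 1/2.499 = 8.75 cfs.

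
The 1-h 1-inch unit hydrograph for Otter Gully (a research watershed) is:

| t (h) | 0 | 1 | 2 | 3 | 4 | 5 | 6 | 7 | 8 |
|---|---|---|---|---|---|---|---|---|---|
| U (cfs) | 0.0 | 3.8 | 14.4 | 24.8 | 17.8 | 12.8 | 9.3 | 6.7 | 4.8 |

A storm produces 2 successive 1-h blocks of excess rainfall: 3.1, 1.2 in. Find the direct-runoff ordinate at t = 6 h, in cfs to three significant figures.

By discrete convolution, Q_j = Σ (P_i / 1 in) · U_{j−i}.
At t = 6 h (j=6): Q = (3.1/1)·9.3 + (1.2/1)·12.8 = 44.2 cfs.

Q ≈ 44.2 cfs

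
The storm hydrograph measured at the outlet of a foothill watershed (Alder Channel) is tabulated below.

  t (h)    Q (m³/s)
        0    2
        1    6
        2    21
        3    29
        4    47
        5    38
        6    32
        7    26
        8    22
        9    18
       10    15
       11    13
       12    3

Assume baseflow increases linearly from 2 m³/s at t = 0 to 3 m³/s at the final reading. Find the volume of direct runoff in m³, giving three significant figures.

Direct-runoff ordinates (Q − Q_b): 0.00, 3.92, 18.83, 26.75, 44.67, 35.58, 29.50, 23.42, 19.33, 15.25, 12.17, 10.08, 0.00 m³/s.
ΣQ_DR = 239.5 m³/s.
With Δt = 1 h = 3600 s, V = ΣQ_DR · Δt = 239.5 × 3600 = 8.62 × 10^5 m³.

V ≈ 8.62 × 10^5 m³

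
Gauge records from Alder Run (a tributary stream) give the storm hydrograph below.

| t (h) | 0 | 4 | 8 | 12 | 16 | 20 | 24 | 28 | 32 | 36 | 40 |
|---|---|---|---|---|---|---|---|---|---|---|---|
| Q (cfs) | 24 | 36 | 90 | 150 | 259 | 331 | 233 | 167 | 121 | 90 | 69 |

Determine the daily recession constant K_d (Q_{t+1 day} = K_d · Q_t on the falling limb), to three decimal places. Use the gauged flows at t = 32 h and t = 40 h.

K_d ≈ 0.185

Between t = 32 h and t = 40 h the flow falls from 121 to 69 cfs over 2×4 h = 8 h.
Per-interval ratio K = (69/121)^(1/2) = 0.7551; K_d = K^(24/4) = 0.185.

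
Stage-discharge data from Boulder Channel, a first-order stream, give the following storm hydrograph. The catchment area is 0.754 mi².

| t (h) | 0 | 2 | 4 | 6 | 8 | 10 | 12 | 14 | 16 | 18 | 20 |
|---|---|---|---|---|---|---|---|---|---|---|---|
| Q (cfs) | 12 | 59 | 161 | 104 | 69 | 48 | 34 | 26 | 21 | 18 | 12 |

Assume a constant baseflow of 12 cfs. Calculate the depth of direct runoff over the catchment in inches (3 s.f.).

d ≈ 1.78 in

Direct runoff: 0.0, 47.0, 149.0, 92.0, 57.0, 36.0, 22.0, 14.0, 9.0, 6.0, 0.0 cfs; ΣQ_DR = 432.0 cfs.
V = ΣQ_DR · Δt = 432.0 × 7200 s = 3.110 × 10^6 ft³.
Over A = 0.754 mi², depth = V / A = 1.78 in.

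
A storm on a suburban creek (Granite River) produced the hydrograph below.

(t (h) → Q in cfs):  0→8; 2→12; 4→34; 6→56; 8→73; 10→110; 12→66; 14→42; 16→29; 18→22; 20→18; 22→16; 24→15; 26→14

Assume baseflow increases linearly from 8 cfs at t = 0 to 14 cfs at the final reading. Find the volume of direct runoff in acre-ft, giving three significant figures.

Direct-runoff ordinates (Q − Q_b): 0.00, 3.54, 25.08, 46.62, 63.15, 99.69, 55.23, 30.77, 17.31, 9.85, 5.38, 2.92, 1.46, 0.00 cfs.
ΣQ_DR = 361.0 cfs.
With Δt = 2 h = 7200 s, V = ΣQ_DR · Δt = 361.0 × 7200 = 2.60 × 10^6 ft³ = 59.7 acre-ft.

V ≈ 59.7 acre-ft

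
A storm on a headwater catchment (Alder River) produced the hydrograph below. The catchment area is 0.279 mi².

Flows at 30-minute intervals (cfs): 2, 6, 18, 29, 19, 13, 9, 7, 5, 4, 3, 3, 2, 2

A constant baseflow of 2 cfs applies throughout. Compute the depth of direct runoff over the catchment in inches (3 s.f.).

d ≈ 0.261 in

Direct runoff: 0.0, 4.0, 16.0, 27.0, 17.0, 11.0, 7.0, 5.0, 3.0, 2.0, 1.0, 1.0, 0.0, 0.0 cfs; ΣQ_DR = 94.00 cfs.
V = ΣQ_DR · Δt = 94.00 × 1800 s = 1.692 × 10^5 ft³.
Over A = 0.279 mi², depth = V / A = 0.261 in.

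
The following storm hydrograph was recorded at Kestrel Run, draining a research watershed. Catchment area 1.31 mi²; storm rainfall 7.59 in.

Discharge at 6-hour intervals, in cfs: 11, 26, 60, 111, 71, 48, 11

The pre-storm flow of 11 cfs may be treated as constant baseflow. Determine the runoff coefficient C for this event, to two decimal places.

C ≈ 0.24

ΣQ_DR = 261.0 cfs; V = ΣQ_DR·Δt = 5.638 × 10^6 ft³.
Runoff depth d = V / A = 1.852 in.
C = d / P = 1.852 / 7.59 = 0.24.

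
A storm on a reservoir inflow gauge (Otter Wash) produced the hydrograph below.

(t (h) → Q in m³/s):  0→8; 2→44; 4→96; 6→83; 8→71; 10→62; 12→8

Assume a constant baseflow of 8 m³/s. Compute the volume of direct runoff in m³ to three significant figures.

Direct-runoff ordinates (Q − Q_b): 0.0, 36.0, 88.0, 75.0, 63.0, 54.0, 0.0 m³/s.
ΣQ_DR = 316.0 m³/s.
With Δt = 2 h = 7200 s, V = ΣQ_DR · Δt = 316.0 × 7200 = 2.28 × 10^6 m³.

V ≈ 2.28 × 10^6 m³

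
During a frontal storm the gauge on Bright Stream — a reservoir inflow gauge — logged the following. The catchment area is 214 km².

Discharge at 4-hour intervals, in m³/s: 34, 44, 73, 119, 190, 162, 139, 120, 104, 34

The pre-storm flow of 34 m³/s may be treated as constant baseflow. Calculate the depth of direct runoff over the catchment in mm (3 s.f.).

d ≈ 45.7 mm

Direct runoff: 0.0, 10.0, 39.0, 85.0, 156.0, 128.0, 105.0, 86.0, 70.0, 0.0 m³/s; ΣQ_DR = 679.0 m³/s.
V = ΣQ_DR · Δt = 679.0 × 14400 s = 9.778 × 10^6 m³.
Over A = 214 km², depth = V / A = 45.7 mm.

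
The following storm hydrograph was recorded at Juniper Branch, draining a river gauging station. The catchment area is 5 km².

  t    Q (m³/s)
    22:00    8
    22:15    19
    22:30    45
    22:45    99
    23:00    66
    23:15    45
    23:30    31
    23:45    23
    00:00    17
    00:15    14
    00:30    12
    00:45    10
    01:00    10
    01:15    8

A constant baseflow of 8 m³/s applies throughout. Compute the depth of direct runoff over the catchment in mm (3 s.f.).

Direct runoff: 0.0, 11.0, 37.0, 91.0, 58.0, 37.0, 23.0, 15.0, 9.0, 6.0, 4.0, 2.0, 2.0, 0.0 m³/s; ΣQ_DR = 295.0 m³/s.
V = ΣQ_DR · Δt = 295.0 × 900 s = 2.655 × 10^5 m³.
Over A = 5 km², depth = V / A = 53.1 mm.

d ≈ 53.1 mm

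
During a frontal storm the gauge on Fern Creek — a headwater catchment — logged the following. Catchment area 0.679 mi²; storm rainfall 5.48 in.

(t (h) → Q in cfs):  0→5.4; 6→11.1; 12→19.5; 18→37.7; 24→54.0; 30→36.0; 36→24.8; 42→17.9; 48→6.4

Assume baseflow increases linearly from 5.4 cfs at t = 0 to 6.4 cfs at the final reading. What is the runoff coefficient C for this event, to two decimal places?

C ≈ 0.40

ΣQ_DR = 159.7 cfs; V = ΣQ_DR·Δt = 3.450 × 10^6 ft³.
Runoff depth d = V / A = 2.187 in.
C = d / P = 2.187 / 5.48 = 0.40.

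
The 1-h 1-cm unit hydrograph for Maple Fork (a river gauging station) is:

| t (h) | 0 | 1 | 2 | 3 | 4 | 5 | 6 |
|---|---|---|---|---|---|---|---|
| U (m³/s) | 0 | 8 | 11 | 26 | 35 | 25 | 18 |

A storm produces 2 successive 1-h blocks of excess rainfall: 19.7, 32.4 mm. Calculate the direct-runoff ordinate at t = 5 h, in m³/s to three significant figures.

Q ≈ 163 m³/s

By discrete convolution, Q_j = Σ (P_i / 10 mm) · U_{j−i}.
At t = 5 h (j=5): Q = (19.7/10)·25 + (32.4/10)·35 = 163 m³/s.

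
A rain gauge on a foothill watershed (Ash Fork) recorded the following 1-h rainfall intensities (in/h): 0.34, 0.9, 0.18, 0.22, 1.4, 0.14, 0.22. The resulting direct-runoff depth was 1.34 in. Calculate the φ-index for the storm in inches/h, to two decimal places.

Only the 2 blocks with intensity above φ contribute runoff: 0.9, 1.4 in/h.
Σ(I−φ)·Δt = d  ⇒  (0.9+1.4 − 2φ)·1 = 1.34
φ = (2.300 − 1.34/1) / 2 = 0.48 in/h.

φ ≈ 0.48 in/h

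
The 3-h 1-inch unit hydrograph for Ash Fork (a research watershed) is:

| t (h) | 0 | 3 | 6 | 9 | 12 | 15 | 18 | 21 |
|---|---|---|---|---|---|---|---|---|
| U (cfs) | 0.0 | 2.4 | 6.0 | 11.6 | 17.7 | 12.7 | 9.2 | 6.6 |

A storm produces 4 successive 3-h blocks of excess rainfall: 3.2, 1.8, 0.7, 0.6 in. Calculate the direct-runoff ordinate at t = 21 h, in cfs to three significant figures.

Q ≈ 57.2 cfs

By discrete convolution, Q_j = Σ (P_i / 1 in) · U_{j−i}.
At t = 21 h (j=7): Q = (3.2/1)·6.6 + (1.8/1)·9.2 + (0.7/1)·12.7 + (0.6/1)·17.7 = 57.2 cfs.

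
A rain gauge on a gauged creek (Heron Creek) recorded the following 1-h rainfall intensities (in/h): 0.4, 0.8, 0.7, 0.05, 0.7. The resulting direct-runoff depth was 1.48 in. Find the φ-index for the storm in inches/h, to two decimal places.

Only the 4 blocks with intensity above φ contribute runoff: 0.4, 0.8, 0.7, 0.7 in/h.
Σ(I−φ)·Δt = d  ⇒  (0.4+0.8+0.7+0.7 − 4φ)·1 = 1.48
φ = (2.600 − 1.48/1) / 4 = 0.28 in/h.

φ ≈ 0.28 in/h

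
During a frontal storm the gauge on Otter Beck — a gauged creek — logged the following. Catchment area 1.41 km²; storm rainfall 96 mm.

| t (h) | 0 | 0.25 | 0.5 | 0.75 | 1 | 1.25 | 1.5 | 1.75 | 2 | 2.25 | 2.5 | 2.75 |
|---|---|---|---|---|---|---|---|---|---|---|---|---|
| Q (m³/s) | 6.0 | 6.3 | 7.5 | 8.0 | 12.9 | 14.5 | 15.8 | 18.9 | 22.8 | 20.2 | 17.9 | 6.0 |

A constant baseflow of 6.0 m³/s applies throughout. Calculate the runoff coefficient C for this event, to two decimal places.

C ≈ 0.56

ΣQ_DR = 84.80 m³/s; V = ΣQ_DR·Δt = 76320 m³.
Runoff depth d = V / A = 54.13 mm.
C = d / P = 54.13 / 96 = 0.56.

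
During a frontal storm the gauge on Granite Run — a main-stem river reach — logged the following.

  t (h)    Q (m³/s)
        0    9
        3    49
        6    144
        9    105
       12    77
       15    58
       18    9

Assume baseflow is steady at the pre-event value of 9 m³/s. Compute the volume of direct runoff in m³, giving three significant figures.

V ≈ 4.19 × 10^6 m³

Direct-runoff ordinates (Q − Q_b): 0.0, 40.0, 135.0, 96.0, 68.0, 49.0, 0.0 m³/s.
ΣQ_DR = 388.0 m³/s.
With Δt = 3 h = 10800 s, V = ΣQ_DR · Δt = 388.0 × 10800 = 4.19 × 10^6 m³.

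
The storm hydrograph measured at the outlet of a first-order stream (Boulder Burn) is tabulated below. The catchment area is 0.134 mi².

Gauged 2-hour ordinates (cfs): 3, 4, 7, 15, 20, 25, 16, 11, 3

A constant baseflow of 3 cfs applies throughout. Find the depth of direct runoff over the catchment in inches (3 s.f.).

d ≈ 1.78 in

Direct runoff: 0.0, 1.0, 4.0, 12.0, 17.0, 22.0, 13.0, 8.0, 0.0 cfs; ΣQ_DR = 77.00 cfs.
V = ΣQ_DR · Δt = 77.00 × 7200 s = 5.544 × 10^5 ft³.
Over A = 0.134 mi², depth = V / A = 1.78 in.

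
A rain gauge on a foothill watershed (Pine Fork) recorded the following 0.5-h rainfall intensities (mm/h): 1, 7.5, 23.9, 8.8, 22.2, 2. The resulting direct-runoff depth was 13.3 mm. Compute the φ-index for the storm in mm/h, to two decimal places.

φ ≈ 9.75 mm/h

Only the 2 blocks with intensity above φ contribute runoff: 23.9, 22.2 mm/h.
Σ(I−φ)·Δt = d  ⇒  (23.9+22.2 − 2φ)·0.5 = 13.3
φ = (46.10 − 13.3/0.5) / 2 = 9.75 mm/h.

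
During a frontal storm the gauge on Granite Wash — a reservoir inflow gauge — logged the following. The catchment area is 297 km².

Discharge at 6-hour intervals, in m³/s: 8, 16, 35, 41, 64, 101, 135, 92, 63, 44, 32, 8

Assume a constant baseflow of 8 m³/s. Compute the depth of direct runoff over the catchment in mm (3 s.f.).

d ≈ 39.5 mm

Direct runoff: 0.0, 8.0, 27.0, 33.0, 56.0, 93.0, 127.0, 84.0, 55.0, 36.0, 24.0, 0.0 m³/s; ΣQ_DR = 543.0 m³/s.
V = ΣQ_DR · Δt = 543.0 × 21600 s = 1.173 × 10^7 m³.
Over A = 297 km², depth = V / A = 39.5 mm.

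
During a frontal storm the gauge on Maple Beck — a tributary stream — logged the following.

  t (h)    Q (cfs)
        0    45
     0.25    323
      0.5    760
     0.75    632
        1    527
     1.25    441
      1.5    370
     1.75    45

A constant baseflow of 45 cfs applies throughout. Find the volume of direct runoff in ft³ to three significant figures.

V ≈ 2.50 × 10^6 ft³

Direct-runoff ordinates (Q − Q_b): 0.0, 278.0, 715.0, 587.0, 482.0, 396.0, 325.0, 0.0 cfs.
ΣQ_DR = 2783 cfs.
With Δt = 0.25 h = 900 s, V = ΣQ_DR · Δt = 2783 × 900 = 2.50 × 10^6 ft³.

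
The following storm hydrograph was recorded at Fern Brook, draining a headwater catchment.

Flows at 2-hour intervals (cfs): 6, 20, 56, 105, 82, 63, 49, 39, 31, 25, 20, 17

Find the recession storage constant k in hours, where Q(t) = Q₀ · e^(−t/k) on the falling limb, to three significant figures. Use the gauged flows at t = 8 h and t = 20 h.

On the falling limb, Q drops from 82 to 20 cfs between t = 8 h and t = 20 h (Δt = 12 h).
k = −Δt / ln(Q₂/Q₁) = −12 / ln(20/82) = 8.50 h.

k ≈ 8.50 h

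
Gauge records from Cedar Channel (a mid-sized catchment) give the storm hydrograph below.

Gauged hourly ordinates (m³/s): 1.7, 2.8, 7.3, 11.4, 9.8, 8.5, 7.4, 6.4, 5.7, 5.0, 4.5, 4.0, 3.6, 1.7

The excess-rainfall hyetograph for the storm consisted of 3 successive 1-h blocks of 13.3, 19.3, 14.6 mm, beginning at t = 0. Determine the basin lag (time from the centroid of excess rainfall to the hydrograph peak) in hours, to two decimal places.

t_L ≈ 1.47 h

Centroid of excess rainfall: t_c = Σ P_i·t̄_i / ΣP_i = 1.5275 h (block centres at 0.5, 1.5, 2.5 h).
Hydrograph peak occurs at t = 3 h, so basin lag t_L = 3 − 1.5275 = 1.47 h.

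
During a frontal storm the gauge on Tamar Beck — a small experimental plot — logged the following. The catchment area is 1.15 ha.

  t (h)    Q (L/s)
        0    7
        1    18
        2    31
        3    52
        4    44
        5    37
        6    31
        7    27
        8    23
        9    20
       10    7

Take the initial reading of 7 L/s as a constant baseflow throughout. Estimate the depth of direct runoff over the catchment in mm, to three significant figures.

Direct runoff: 0.0, 11.0, 24.0, 45.0, 37.0, 30.0, 24.0, 20.0, 16.0, 13.0, 0.0 L/s; ΣQ_DR = 220.0 L/s.
V = ΣQ_DR · Δt = 220.0 × 3600 s = 7.920 × 10^5 L.
Over A = 1.15 ha, depth = V / A = 68.9 mm.

d ≈ 68.9 mm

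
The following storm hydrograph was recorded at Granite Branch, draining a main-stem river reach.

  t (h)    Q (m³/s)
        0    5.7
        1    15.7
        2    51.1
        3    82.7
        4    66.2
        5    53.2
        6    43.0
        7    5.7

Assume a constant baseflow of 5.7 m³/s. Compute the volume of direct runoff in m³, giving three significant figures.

V ≈ 1.00 × 10^6 m³

Direct-runoff ordinates (Q − Q_b): 0.0, 10.0, 45.4, 77.0, 60.5, 47.5, 37.3, 0.0 m³/s.
ΣQ_DR = 277.7 m³/s.
With Δt = 1 h = 3600 s, V = ΣQ_DR · Δt = 277.7 × 3600 = 1.00 × 10^6 m³.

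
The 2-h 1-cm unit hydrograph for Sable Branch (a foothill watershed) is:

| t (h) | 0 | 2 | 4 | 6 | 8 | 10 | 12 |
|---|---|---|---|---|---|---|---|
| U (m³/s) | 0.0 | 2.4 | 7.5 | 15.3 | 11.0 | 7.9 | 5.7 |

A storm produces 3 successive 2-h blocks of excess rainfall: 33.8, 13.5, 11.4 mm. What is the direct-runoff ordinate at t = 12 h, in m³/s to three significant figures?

Q ≈ 42.5 m³/s

By discrete convolution, Q_j = Σ (P_i / 10 mm) · U_{j−i}.
At t = 12 h (j=6): Q = (33.8/10)·5.7 + (13.5/10)·7.9 + (11.4/10)·11.0 = 42.5 m³/s.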